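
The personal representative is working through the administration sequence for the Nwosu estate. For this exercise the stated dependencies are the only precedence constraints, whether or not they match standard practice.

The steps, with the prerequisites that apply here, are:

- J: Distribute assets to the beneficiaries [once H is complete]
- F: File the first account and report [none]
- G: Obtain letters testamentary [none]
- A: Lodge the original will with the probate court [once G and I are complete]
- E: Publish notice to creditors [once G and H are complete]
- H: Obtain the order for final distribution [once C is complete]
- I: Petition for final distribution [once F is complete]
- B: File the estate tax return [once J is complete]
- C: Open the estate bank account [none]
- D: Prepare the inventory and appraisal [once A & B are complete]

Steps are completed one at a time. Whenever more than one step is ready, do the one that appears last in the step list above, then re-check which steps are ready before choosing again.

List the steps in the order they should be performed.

Nothing is required for C, G and F. C is listed later → C first.
Ready: H, G and F. H is listed later → H.
Ready: G, F and J. G is listed later → G.
Ready: E, F and J. E is listed later → E.
Ready: F and J. F is listed later → F.
I now also ready, so the ready set is {I, J}; I is listed later → I.
Now A and J have their prerequisites met. A is listed later, so A next.
J is the only step now ready → J.
B needed J, now all done → B.
D needed B and A, now all done → D.

C → H → G → E → F → I → A → J → B → D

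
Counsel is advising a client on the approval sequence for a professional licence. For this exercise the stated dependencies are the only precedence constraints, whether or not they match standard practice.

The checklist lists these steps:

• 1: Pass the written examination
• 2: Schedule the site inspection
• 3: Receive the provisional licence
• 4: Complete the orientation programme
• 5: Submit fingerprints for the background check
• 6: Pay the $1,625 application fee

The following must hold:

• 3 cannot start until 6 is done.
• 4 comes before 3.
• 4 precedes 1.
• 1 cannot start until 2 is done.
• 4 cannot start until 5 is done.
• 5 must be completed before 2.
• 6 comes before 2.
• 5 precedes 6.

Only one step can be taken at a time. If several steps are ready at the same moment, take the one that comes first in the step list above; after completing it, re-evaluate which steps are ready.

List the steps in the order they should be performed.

Only 5 has no prerequisites, so it is first.
4 and 6 are both available; 4 is listed earlier → 4.
6 needed 5, now all done → 6.
Ready: 2 and 3. 2 is listed earlier → 2.
1 now also ready, so the ready set is {1, 3}; 1 is listed earlier → 1.
3 is the only step now ready → 3.

5 → 4 → 6 → 2 → 1 → 3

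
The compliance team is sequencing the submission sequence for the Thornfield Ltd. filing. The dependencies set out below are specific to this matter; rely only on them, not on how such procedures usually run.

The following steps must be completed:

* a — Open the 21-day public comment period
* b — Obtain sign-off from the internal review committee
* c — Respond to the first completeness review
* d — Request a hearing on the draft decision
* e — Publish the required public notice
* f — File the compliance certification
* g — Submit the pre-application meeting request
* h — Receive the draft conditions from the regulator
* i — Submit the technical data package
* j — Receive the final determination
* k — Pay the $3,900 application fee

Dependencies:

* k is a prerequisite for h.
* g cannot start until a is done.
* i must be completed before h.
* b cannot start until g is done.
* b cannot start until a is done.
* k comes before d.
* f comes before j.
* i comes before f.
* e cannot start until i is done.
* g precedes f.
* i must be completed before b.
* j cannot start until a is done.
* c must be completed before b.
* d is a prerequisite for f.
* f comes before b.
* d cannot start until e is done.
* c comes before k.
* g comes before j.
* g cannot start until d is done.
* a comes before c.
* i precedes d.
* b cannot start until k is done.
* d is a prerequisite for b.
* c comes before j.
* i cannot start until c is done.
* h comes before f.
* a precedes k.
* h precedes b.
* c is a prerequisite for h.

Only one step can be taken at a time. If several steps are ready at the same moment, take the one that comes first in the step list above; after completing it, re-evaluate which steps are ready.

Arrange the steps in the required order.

a → c → i → e → k → d → g → h → f → b → j

a is the only step with nothing outstanding, so it goes first.
That leaves c as the only ready step → c.
i and k are both available; i is listed earlier → i.
e now also ready, so the ready set is {e, k}; e is listed earlier → e.
k needed a and c, now all done → k.
Now d and h have their prerequisites met. d is listed earlier, so d next.
g now also ready, so the ready set is {g, h}; g is listed earlier → g.
Next only h has its prerequisites met → h.
Next only f has its prerequisites met → f.
Ready: b and j. b is listed earlier → b.
j needed a, c, f and g, now all done → j.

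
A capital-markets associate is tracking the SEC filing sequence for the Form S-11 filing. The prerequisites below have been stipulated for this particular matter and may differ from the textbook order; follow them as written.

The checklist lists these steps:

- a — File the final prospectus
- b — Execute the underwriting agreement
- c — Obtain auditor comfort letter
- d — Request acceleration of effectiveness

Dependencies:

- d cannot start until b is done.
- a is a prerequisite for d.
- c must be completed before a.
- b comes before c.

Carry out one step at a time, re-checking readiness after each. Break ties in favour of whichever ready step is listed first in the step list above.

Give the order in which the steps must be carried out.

b, c, a, d

b has no prerequisites → b first.
c needed b, now all done → c.
a needed c, now all done → a.
That leaves d as the only ready step → d.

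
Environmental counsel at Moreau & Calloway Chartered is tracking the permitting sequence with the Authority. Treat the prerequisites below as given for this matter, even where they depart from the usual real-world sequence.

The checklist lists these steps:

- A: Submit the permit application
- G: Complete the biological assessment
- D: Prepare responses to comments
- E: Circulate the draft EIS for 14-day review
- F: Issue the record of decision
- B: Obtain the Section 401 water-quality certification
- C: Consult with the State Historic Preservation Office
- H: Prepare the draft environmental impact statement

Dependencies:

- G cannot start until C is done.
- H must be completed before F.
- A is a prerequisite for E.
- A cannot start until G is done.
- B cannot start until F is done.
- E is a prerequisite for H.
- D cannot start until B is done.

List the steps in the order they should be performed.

Only C has no prerequisites, so it is first.
Next only G has its prerequisites met → G.
That leaves A as the only ready step → A.
Next only E has its prerequisites met → E.
H needed E, now all done → H.
F needed H, now all done → F.
That leaves B as the only ready step → B.
Next only D has its prerequisites met → D.

C, G, A, E, H, F, B, D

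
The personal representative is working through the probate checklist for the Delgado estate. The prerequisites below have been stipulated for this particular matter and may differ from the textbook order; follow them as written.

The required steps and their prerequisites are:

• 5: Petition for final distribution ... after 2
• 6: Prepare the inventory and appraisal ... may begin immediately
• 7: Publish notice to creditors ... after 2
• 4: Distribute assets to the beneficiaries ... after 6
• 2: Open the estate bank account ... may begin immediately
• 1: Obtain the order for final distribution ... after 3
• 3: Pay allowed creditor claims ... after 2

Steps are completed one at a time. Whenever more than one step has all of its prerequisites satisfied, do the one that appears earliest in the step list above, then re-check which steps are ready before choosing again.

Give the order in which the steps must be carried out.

6 4 2 5 7 3 1

Nothing is required for 6 and 2. 6 is listed earlier → 6 first.
4 now also ready, so the ready set is {4, 2}; 4 is listed earlier → 4.
Next only 2 has its prerequisites met → 2.
5, 7 and 3 are all available; 5 is listed earlier → 5.
7 and 3 are both available; 7 is listed earlier → 7.
3 needed 2, now all done → 3.
Next only 1 has its prerequisites met → 1.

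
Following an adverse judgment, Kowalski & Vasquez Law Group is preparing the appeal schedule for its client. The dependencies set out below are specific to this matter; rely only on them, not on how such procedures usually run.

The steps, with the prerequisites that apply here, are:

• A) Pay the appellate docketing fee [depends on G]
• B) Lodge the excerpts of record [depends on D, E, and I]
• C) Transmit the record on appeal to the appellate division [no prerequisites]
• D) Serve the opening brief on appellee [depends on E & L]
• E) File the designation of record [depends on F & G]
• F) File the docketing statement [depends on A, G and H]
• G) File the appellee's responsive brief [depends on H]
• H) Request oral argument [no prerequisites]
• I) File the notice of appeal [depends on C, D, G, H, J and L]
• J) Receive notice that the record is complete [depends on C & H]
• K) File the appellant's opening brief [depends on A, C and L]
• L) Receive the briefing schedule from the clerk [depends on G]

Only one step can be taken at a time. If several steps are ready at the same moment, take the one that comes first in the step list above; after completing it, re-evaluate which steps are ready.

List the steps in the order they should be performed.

C H G A F E J L D I B K

Nothing is required for C and H. C is listed earlier → C first.
That leaves H as the only ready step → H.
Now G and J have their prerequisites met. G is listed earlier, so G next.
A and L now also ready, so the ready set is {A, J, L}; A is listed earlier → A.
F, J and L are all available; F is listed earlier → F.
E, J and L are all available; E is listed earlier → E.
Ready: J and L. J is listed earlier → J.
Next only L has its prerequisites met → L.
D and K are both available; D is listed earlier → D.
Now I and K have their prerequisites met. I is listed earlier, so I next.
Ready: B and K. B is listed earlier → B.
K needed A, C and L, now all done → K.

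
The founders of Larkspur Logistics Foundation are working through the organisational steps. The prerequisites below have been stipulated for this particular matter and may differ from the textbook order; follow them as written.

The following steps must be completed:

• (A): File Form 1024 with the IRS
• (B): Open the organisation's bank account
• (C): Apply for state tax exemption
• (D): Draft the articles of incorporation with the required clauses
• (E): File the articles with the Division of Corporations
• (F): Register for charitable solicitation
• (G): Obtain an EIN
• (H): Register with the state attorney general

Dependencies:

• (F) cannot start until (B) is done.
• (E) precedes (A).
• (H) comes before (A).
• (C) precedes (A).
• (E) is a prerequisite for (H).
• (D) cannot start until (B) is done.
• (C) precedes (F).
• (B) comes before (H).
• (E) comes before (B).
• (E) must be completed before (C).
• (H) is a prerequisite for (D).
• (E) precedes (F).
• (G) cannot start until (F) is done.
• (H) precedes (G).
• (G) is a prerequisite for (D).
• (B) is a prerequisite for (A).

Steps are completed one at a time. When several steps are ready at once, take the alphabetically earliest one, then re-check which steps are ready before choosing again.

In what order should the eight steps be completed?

Only (E) has no prerequisites, so it is first.
Now (B) and (C) have their prerequisites met. (B) has the earlier label, so (B) next.
Now (C) and (H) have their prerequisites met. (C) has the earlier label, so (C) next.
(F) now also ready, so the ready set is {(F), (H)}; (F) has the earlier label → (F).
Next only (H) has its prerequisites met → (H).
Ready: (A) and (G). (A) has the earlier label → (A).
(G) is the only step now ready → (G).
(D) needed (B), (G) and (H), now all done → (D).

(E) (B) (C) (F) (H) (A) (G) (D)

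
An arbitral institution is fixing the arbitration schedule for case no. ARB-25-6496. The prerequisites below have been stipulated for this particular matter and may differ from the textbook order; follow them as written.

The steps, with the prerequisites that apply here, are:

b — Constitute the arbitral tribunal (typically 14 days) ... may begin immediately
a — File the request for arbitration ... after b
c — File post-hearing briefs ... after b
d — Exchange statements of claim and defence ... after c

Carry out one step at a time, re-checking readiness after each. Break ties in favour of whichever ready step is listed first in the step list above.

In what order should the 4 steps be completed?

b is the only step with nothing outstanding, so it goes first.
a and c are both available; a is listed earlier → a.
That leaves c as the only ready step → c.
d is the only step now ready → d.

b → a → c → d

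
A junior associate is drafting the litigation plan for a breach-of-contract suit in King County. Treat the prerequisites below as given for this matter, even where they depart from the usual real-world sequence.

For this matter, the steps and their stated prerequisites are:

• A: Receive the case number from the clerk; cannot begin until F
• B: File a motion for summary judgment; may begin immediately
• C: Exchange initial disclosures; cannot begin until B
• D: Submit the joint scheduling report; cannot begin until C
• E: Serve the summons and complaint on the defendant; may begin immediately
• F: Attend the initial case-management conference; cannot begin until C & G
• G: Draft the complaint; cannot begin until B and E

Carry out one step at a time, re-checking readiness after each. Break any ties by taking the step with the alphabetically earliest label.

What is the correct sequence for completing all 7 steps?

B, C, D, E, G, F, A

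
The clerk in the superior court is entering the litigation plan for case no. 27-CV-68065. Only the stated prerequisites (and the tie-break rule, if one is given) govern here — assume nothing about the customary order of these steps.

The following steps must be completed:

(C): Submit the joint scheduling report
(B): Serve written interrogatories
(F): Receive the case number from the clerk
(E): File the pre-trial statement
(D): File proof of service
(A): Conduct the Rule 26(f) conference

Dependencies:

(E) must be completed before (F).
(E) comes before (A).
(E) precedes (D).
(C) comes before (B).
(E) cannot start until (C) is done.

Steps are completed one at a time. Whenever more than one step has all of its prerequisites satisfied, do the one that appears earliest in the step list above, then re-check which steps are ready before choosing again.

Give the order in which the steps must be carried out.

(C) is the only step with nothing outstanding, so it goes first.
(B) and (E) are both available; (B) is listed earlier → (B).
Next only (E) has its prerequisites met → (E).
Ready: (F), (D) and (A). (F) is listed earlier → (F).
Now (D) and (A) have their prerequisites met. (D) is listed earlier, so (D) next.
(A) is the only step now ready → (A).

(C) → (B) → (E) → (F) → (D) → (A)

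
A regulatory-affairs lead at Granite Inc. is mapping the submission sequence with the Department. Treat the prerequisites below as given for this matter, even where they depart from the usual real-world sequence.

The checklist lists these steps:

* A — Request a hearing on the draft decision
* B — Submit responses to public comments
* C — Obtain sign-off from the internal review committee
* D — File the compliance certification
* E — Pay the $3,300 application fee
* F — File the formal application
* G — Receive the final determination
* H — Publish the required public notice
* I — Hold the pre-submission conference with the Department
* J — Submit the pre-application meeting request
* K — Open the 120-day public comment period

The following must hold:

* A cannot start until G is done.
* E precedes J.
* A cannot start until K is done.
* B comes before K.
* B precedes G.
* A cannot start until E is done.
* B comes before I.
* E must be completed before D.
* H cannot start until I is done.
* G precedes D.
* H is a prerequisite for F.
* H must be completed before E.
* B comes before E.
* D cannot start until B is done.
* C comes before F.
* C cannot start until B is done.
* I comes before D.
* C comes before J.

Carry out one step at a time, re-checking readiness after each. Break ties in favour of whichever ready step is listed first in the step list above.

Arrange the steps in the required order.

B, C, G, I, H, E, D, F, J, K, A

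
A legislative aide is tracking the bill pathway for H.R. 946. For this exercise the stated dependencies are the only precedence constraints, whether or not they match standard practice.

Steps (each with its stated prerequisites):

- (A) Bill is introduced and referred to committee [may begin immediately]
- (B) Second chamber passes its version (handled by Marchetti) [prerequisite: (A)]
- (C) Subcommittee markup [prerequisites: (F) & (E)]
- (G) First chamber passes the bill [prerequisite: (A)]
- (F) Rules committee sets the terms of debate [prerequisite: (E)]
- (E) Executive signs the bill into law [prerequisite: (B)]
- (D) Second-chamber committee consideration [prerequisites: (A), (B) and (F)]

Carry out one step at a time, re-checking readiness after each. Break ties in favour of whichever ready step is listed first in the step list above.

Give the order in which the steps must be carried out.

Only (A) has no prerequisites, so it is first.
Now (B) and (G) have their prerequisites met. (B) is listed earlier, so (B) next.
Ready: (G) and (E). (G) is listed earlier → (G).
(E) is the only step now ready → (E).
(F) needed (E), now all done → (F).
(C) and (D) are both available; (C) is listed earlier → (C).
That leaves (D) as the only ready step → (D).

(A), (B), (G), (E), (F), (C), (D)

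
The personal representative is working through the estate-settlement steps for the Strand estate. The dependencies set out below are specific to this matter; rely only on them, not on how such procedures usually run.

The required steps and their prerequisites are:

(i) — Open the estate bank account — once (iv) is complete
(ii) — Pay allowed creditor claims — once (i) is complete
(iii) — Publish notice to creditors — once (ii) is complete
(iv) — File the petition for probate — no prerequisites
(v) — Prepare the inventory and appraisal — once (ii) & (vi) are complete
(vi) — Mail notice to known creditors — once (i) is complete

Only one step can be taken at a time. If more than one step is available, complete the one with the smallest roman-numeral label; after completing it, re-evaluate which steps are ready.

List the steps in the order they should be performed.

(iv) → (i) → (ii) → (iii) → (vi) → (v)

(iv) is the only step with nothing outstanding, so it goes first.
(i) is the only step now ready → (i).
(ii) and (vi) are both available; (ii) has the earlier label → (ii).
(iii) now also ready, so the ready set is {(iii), (vi)}; (iii) has the earlier label → (iii).
Next only (vi) has its prerequisites met → (vi).
(v) is the only step now ready → (v).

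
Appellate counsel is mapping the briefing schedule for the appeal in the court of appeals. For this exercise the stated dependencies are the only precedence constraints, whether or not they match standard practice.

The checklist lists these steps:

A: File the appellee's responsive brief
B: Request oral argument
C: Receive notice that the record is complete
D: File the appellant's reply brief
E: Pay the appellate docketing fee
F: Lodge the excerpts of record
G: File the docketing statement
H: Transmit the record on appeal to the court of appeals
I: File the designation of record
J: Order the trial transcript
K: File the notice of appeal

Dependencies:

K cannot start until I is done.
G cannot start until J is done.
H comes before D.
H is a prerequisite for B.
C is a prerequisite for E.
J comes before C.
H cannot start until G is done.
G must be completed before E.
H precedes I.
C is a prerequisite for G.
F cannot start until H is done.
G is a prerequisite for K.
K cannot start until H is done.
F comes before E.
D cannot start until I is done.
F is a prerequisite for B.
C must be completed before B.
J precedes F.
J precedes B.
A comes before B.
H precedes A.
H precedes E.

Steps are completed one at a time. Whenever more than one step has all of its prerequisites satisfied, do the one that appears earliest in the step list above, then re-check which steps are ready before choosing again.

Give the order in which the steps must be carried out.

J is the only step with nothing outstanding, so it goes first.
C needed J, now all done → C.
G needed C and J, now all done → G.
Next only H has its prerequisites met → H.
Ready: A, F and I. A is listed earlier → A.
Now F and I have their prerequisites met. F is listed earlier, so F next.
B and E now also ready, so the ready set is {B, E, I}; B is listed earlier → B.
E and I are both available; E is listed earlier → E.
I needed H, now all done → I.
Now D and K have their prerequisites met. D is listed earlier, so D next.
That leaves K as the only ready step → K.

J, C, G, H, A, F, B, E, I, D, K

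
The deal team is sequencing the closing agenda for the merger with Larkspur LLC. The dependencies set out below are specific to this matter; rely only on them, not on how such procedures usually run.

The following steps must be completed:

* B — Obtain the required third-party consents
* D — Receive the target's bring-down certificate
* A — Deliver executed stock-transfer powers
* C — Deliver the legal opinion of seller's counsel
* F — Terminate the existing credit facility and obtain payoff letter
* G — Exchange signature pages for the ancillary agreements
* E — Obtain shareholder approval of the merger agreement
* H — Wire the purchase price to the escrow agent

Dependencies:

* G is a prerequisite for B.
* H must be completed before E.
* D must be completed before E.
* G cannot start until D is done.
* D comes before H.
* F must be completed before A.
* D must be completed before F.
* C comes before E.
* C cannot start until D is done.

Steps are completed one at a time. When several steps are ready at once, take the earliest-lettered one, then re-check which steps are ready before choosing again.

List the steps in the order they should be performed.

D → C → F → A → G → B → H → E

D has no prerequisites → D first.
Now C, F, G and H have their prerequisites met. C has the earlier label, so C next.
F, G and H are all available; F has the earlier label → F.
A, G and H are all available; A has the earlier label → A.
Now G and H have their prerequisites met. G has the earlier label, so G next.
Now B and H have their prerequisites met. B has the earlier label, so B next.
That leaves H as the only ready step → H.
That leaves E as the only ready step → E.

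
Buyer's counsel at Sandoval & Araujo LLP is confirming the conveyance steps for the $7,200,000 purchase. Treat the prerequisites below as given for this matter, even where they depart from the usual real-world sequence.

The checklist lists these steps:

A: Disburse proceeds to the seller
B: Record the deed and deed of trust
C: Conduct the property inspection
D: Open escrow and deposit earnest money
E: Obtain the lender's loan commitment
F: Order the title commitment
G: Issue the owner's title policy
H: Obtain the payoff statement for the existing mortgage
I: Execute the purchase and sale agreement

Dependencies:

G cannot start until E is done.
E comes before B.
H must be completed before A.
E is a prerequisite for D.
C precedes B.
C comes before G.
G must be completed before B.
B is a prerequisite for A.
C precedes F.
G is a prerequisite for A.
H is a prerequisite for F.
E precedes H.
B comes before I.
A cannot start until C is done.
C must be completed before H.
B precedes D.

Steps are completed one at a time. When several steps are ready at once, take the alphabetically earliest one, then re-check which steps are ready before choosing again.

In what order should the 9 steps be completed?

C and E have no prerequisites; C has the earlier label, so C is first.
That leaves E as the only ready step → E.
G and H are both available; G has the earlier label → G.
B now also ready, so the ready set is {B, H}; B has the earlier label → B.
D and I now also ready, so the ready set is {D, H, I}; D has the earlier label → D.
H and I are both available; H has the earlier label → H.
A, F and I are all available; A has the earlier label → A.
Now F and I have their prerequisites met. F has the earlier label, so F next.
Next only I has its prerequisites met → I.

C, E, G, B, D, H, A, F, I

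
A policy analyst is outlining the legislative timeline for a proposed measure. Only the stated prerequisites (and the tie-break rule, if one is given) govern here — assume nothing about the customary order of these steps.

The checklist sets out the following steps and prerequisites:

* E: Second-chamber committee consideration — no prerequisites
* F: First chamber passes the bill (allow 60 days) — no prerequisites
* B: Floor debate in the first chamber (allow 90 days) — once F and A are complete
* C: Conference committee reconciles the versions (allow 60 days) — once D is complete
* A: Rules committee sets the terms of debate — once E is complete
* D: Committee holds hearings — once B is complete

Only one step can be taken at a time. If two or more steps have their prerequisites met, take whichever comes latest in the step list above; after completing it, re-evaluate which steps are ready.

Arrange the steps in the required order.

F, E, A, B, D, C

Nothing is required for F and E. F is listed later → F first.
That leaves E as the only ready step → E.
That leaves A as the only ready step → A.
Next only B has its prerequisites met → B.
D is the only step now ready → D.
That leaves C as the only ready step → C.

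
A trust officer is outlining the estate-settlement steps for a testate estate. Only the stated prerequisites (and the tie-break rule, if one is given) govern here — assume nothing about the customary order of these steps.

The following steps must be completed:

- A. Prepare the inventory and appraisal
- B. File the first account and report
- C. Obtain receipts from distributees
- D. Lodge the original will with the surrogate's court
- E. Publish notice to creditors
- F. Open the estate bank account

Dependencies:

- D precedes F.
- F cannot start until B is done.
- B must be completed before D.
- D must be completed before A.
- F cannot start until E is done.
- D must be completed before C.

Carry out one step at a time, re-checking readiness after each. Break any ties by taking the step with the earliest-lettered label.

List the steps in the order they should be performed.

Nothing is required for B and E. B has the earlier label → B first.
D and E are both available; D has the earlier label → D.
Now A, C and E have their prerequisites met. A has the earlier label, so A next.
Now C and E have their prerequisites met. C has the earlier label, so C next.
E is the only step now ready → E.
F needed B, D and E, now all done → F.

B, D, A, C, E, F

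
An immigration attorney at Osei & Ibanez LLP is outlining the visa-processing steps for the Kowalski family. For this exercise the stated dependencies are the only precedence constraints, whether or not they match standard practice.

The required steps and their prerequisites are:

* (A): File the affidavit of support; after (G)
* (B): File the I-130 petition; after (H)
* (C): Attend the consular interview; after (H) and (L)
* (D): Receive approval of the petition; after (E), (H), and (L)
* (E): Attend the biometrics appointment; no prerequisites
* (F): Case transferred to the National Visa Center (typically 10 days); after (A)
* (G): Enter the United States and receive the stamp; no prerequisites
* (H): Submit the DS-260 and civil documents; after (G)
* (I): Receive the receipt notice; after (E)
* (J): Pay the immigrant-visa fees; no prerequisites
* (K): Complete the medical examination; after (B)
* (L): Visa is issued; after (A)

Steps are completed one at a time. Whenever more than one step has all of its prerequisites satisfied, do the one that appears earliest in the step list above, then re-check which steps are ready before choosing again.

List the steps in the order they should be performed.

(E), (G) and (J) have no prerequisites; (E) is listed earlier, so (E) is first.
Now (G), (I) and (J) have their prerequisites met. (G) is listed earlier, so (G) next.
(A) and (H) now also ready, so the ready set is {(A), (H), (I), (J)}; (A) is listed earlier → (A).
(F) and (L) now also ready, so the ready set is {(F), (H), (I), (J), (L)}; (F) is listed earlier → (F).
Ready: (H), (I), (J) and (L). (H) is listed earlier → (H).
Now (B), (I), (J) and (L) have their prerequisites met. (B) is listed earlier, so (B) next.
(I), (J), (K) and (L) are all available; (I) is listed earlier → (I).
Now (J), (K) and (L) have their prerequisites met. (J) is listed earlier, so (J) next.
Now (K) and (L) have their prerequisites met. (K) is listed earlier, so (K) next.
(L) is the only step now ready → (L).
Ready: (C) and (D). (C) is listed earlier → (C).
(D) is the only step now ready → (D).

(E), (G), (A), (F), (H), (B), (I), (J), (K), (L), (C), (D)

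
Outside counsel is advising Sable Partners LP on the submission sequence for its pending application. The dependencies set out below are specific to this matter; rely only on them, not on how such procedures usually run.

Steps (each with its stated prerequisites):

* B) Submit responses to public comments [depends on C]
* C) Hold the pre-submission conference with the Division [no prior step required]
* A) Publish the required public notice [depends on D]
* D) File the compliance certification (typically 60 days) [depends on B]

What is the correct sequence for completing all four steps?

Only C has no prerequisites, so it is first.
B needed C, now all done → B.
D is the only step now ready → D.
A needed D, now all done → A.

C, B, D, A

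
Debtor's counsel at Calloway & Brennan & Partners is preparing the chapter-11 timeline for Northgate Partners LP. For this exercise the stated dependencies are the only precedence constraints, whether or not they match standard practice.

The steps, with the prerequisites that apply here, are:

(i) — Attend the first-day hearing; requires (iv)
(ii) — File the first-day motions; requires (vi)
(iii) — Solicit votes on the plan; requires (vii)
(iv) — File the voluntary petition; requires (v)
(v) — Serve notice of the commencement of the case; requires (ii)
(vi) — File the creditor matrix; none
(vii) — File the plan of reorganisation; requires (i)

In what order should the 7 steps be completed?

(vi), (ii), (v), (iv), (i), (vii), (iii)

(vi) is the only step with nothing outstanding, so it goes first.
That leaves (ii) as the only ready step → (ii).
(v) is the only step now ready → (v).
(iv) needed (v), now all done → (iv).
(i) needed (iv), now all done → (i).
(vii) needed (i), now all done → (vii).
That leaves (iii) as the only ready step → (iii).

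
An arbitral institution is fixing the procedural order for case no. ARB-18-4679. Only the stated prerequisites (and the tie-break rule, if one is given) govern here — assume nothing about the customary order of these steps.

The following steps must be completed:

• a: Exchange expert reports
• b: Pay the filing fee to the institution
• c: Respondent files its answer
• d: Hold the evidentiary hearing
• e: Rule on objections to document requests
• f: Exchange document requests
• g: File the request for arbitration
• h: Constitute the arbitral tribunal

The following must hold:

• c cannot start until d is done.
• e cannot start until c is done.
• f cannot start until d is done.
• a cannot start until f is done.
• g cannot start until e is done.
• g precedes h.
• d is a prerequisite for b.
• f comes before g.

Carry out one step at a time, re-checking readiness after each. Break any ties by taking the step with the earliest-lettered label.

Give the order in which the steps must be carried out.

Only d has no prerequisites, so it is first.
Ready: b, c and f. b has the earlier label → b.
Ready: c and f. c has the earlier label → c.
e and f are both available; e has the earlier label → e.
That leaves f as the only ready step → f.
a and g are both available; a has the earlier label → a.
g is the only step now ready → g.
That leaves h as the only ready step → h.

d → b → c → e → f → a → g → h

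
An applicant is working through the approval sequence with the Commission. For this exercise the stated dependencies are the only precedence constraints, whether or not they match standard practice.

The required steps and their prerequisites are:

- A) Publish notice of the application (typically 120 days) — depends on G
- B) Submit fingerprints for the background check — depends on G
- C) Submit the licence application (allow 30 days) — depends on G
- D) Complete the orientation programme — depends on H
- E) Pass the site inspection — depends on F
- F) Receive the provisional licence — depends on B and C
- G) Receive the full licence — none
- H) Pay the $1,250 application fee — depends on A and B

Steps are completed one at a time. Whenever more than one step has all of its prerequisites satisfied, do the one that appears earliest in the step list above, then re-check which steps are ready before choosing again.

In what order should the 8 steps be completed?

G → A → B → C → F → E → H → D

Only G has no prerequisites, so it is first.
Ready: A, B and C. A is listed earlier → A.
B and C are both available; B is listed earlier → B.
H now also ready, so the ready set is {C, H}; C is listed earlier → C.
F and H are both available; F is listed earlier → F.
E now also ready, so the ready set is {E, H}; E is listed earlier → E.
H needed A and B, now all done → H.
That leaves D as the only ready step → D.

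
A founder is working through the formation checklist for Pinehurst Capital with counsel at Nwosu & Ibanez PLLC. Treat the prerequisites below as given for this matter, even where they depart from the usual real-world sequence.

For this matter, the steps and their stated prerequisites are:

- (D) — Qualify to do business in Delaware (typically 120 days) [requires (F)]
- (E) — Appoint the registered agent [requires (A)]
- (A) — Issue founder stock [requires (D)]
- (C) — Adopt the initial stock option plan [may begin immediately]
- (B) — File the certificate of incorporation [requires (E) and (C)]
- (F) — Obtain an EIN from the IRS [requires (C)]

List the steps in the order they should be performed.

(C) (F) (D) (A) (E) (B)

(C) has no prerequisites → (C) first.
(F) needed (C), now all done → (F).
Next only (D) has its prerequisites met → (D).
That leaves (A) as the only ready step → (A).
Next only (E) has its prerequisites met → (E).
(B) needed (E) and (C), now all done → (B).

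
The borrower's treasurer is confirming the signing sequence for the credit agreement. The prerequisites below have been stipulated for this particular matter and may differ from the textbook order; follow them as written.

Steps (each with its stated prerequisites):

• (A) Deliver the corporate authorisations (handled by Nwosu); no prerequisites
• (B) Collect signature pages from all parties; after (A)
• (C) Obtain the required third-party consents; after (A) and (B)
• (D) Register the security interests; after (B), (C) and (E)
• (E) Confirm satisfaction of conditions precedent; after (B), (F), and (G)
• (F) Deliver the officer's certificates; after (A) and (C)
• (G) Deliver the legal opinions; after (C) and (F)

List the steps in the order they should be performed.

(A) is the only step with nothing outstanding, so it goes first.
(B) needed (A), now all done → (B).
Next only (C) has its prerequisites met → (C).
(F) needed (A) and (C), now all done → (F).
(G) needed (C) and (F), now all done → (G).
Next only (E) has its prerequisites met → (E).
Next only (D) has its prerequisites met → (D).

(A), (B), (C), (F), (G), (E), (D)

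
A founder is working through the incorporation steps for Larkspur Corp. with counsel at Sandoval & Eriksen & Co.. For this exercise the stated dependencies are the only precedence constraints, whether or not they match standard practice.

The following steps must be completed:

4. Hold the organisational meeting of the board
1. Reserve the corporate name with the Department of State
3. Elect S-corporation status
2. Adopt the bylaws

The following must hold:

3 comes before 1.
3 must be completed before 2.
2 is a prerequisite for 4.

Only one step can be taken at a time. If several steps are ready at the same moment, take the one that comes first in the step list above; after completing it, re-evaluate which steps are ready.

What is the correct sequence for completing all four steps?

3, 1, 2, 4

3 is the only step with nothing outstanding, so it goes first.
1 and 2 are both available; 1 is listed earlier → 1.
Next only 2 has its prerequisites met → 2.
4 needed 2, now all done → 4.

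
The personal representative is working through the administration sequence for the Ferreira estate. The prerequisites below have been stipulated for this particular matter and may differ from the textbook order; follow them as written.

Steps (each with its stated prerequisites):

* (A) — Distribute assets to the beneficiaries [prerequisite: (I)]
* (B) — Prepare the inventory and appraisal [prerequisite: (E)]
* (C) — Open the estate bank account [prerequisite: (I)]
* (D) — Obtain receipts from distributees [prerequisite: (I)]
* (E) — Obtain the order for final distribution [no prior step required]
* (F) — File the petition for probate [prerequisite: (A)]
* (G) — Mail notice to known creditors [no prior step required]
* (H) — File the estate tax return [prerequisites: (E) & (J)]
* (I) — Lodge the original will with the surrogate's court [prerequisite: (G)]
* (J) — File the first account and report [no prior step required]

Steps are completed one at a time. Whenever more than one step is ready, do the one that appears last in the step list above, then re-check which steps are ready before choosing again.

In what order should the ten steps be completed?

(J), (G) and (E) have no prerequisites; (J) is listed later, so (J) is first.
(G) and (E) are both available; (G) is listed later → (G).
Now (I) and (E) have their prerequisites met. (I) is listed later, so (I) next.
(D), (C) and (A) now also ready, so the ready set is {(E), (D), (C), (A)}; (E) is listed later → (E).
Ready: (H), (D), (C), (B) and (A). (H) is listed later → (H).
Now (D), (C), (B) and (A) have their prerequisites met. (D) is listed later, so (D) next.
(C), (B) and (A) are all available; (C) is listed later → (C).
Ready: (B) and (A). (B) is listed later → (B).
Next only (A) has its prerequisites met → (A).
(F) is the only step now ready → (F).

(J), (G), (I), (E), (H), (D), (C), (B), (A), (F)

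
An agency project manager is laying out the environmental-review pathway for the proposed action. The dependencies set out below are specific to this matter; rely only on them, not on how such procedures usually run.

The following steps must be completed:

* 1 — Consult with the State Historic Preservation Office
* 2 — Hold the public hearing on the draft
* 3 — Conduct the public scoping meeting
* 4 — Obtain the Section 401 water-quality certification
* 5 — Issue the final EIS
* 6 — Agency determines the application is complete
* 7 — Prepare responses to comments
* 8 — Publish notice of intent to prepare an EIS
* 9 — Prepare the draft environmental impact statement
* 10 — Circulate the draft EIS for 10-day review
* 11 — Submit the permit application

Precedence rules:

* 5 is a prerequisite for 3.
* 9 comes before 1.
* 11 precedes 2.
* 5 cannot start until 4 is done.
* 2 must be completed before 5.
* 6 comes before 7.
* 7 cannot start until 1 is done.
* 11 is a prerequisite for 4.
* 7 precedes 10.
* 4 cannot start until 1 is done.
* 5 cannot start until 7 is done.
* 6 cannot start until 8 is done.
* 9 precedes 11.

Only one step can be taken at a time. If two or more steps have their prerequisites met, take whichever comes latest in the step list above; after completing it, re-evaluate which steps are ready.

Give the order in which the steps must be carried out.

9 11 8 6 2 1 7 10 4 5 3

9 and 8 have no prerequisites; 9 is listed later, so 9 is first.
Ready: 11, 8 and 1. 11 is listed later → 11.
8, 2 and 1 are all available; 8 is listed later → 8.
6 now also ready, so the ready set is {6, 2, 1}; 6 is listed later → 6.
2 and 1 are both available; 2 is listed later → 2.
Next only 1 has its prerequisites met → 1.
7 and 4 are both available; 7 is listed later → 7.
10 now also ready, so the ready set is {10, 4}; 10 is listed later → 10.
That leaves 4 as the only ready step → 4.
5 needed 7, 4 and 2, now all done → 5.
That leaves 3 as the only ready step → 3.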